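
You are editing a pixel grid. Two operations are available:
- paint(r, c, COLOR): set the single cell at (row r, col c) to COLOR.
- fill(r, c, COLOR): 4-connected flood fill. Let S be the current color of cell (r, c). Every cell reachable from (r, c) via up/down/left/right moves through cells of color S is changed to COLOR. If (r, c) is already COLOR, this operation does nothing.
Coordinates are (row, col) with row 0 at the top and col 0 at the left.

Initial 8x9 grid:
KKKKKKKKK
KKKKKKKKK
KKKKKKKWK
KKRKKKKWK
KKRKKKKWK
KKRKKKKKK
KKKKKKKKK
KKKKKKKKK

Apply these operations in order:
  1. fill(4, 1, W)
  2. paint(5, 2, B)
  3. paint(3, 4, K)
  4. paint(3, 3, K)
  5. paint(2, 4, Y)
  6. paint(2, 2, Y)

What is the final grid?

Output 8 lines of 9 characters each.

Answer: WWWWWWWWW
WWWWWWWWW
WWYWYWWWW
WWRKKWWWW
WWRWWWWWW
WWBWWWWWW
WWWWWWWWW
WWWWWWWWW

Derivation:
After op 1 fill(4,1,W) [66 cells changed]:
WWWWWWWWW
WWWWWWWWW
WWWWWWWWW
WWRWWWWWW
WWRWWWWWW
WWRWWWWWW
WWWWWWWWW
WWWWWWWWW
After op 2 paint(5,2,B):
WWWWWWWWW
WWWWWWWWW
WWWWWWWWW
WWRWWWWWW
WWRWWWWWW
WWBWWWWWW
WWWWWWWWW
WWWWWWWWW
After op 3 paint(3,4,K):
WWWWWWWWW
WWWWWWWWW
WWWWWWWWW
WWRWKWWWW
WWRWWWWWW
WWBWWWWWW
WWWWWWWWW
WWWWWWWWW
After op 4 paint(3,3,K):
WWWWWWWWW
WWWWWWWWW
WWWWWWWWW
WWRKKWWWW
WWRWWWWWW
WWBWWWWWW
WWWWWWWWW
WWWWWWWWW
After op 5 paint(2,4,Y):
WWWWWWWWW
WWWWWWWWW
WWWWYWWWW
WWRKKWWWW
WWRWWWWWW
WWBWWWWWW
WWWWWWWWW
WWWWWWWWW
After op 6 paint(2,2,Y):
WWWWWWWWW
WWWWWWWWW
WWYWYWWWW
WWRKKWWWW
WWRWWWWWW
WWBWWWWWW
WWWWWWWWW
WWWWWWWWW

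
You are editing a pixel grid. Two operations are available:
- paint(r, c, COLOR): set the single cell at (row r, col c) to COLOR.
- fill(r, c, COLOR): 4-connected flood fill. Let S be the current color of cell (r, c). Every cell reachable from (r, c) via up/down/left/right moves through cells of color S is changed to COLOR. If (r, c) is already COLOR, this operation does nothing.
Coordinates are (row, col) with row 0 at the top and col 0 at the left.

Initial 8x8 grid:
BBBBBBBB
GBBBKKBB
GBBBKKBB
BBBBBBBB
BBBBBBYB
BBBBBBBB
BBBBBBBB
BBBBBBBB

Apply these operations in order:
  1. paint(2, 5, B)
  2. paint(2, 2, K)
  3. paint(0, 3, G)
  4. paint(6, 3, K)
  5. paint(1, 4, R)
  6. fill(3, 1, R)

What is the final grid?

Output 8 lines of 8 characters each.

Answer: RRRGRRRR
GRRRRKRR
GRKRKRRR
RRRRRRRR
RRRRRRYR
RRRRRRRR
RRRKRRRR
RRRRRRRR

Derivation:
After op 1 paint(2,5,B):
BBBBBBBB
GBBBKKBB
GBBBKBBB
BBBBBBBB
BBBBBBYB
BBBBBBBB
BBBBBBBB
BBBBBBBB
After op 2 paint(2,2,K):
BBBBBBBB
GBBBKKBB
GBKBKBBB
BBBBBBBB
BBBBBBYB
BBBBBBBB
BBBBBBBB
BBBBBBBB
After op 3 paint(0,3,G):
BBBGBBBB
GBBBKKBB
GBKBKBBB
BBBBBBBB
BBBBBBYB
BBBBBBBB
BBBBBBBB
BBBBBBBB
After op 4 paint(6,3,K):
BBBGBBBB
GBBBKKBB
GBKBKBBB
BBBBBBBB
BBBBBBYB
BBBBBBBB
BBBKBBBB
BBBBBBBB
After op 5 paint(1,4,R):
BBBGBBBB
GBBBRKBB
GBKBKBBB
BBBBBBBB
BBBBBBYB
BBBBBBBB
BBBKBBBB
BBBBBBBB
After op 6 fill(3,1,R) [55 cells changed]:
RRRGRRRR
GRRRRKRR
GRKRKRRR
RRRRRRRR
RRRRRRYR
RRRRRRRR
RRRKRRRR
RRRRRRRR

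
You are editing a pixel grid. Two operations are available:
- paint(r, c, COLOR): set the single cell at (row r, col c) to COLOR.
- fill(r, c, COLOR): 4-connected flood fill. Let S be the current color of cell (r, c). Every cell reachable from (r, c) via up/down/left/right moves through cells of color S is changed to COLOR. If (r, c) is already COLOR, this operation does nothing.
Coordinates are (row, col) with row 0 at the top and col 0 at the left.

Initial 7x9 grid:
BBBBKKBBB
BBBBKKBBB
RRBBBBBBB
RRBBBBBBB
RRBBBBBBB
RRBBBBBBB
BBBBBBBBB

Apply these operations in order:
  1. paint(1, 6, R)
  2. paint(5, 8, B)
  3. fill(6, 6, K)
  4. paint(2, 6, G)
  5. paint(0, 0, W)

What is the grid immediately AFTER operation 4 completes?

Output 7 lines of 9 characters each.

Answer: KKKKKKKKK
KKKKKKRKK
RRKKKKGKK
RRKKKKKKK
RRKKKKKKK
RRKKKKKKK
KKKKKKKKK

Derivation:
After op 1 paint(1,6,R):
BBBBKKBBB
BBBBKKRBB
RRBBBBBBB
RRBBBBBBB
RRBBBBBBB
RRBBBBBBB
BBBBBBBBB
After op 2 paint(5,8,B):
BBBBKKBBB
BBBBKKRBB
RRBBBBBBB
RRBBBBBBB
RRBBBBBBB
RRBBBBBBB
BBBBBBBBB
After op 3 fill(6,6,K) [50 cells changed]:
KKKKKKKKK
KKKKKKRKK
RRKKKKKKK
RRKKKKKKK
RRKKKKKKK
RRKKKKKKK
KKKKKKKKK
After op 4 paint(2,6,G):
KKKKKKKKK
KKKKKKRKK
RRKKKKGKK
RRKKKKKKK
RRKKKKKKK
RRKKKKKKK
KKKKKKKKK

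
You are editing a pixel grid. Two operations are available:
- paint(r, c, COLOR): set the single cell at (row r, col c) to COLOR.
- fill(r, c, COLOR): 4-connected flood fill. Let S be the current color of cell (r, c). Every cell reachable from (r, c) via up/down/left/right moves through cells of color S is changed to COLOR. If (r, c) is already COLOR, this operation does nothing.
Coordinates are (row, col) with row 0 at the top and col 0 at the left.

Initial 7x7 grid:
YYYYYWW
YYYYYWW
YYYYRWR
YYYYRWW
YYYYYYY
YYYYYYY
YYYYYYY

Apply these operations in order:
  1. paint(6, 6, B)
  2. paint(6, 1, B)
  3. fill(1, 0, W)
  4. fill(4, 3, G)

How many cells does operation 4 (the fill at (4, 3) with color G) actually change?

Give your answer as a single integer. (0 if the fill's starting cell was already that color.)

Answer: 44

Derivation:
After op 1 paint(6,6,B):
YYYYYWW
YYYYYWW
YYYYRWR
YYYYRWW
YYYYYYY
YYYYYYY
YYYYYYB
After op 2 paint(6,1,B):
YYYYYWW
YYYYYWW
YYYYRWR
YYYYRWW
YYYYYYY
YYYYYYY
YBYYYYB
After op 3 fill(1,0,W) [37 cells changed]:
WWWWWWW
WWWWWWW
WWWWRWR
WWWWRWW
WWWWWWW
WWWWWWW
WBWWWWB
After op 4 fill(4,3,G) [44 cells changed]:
GGGGGGG
GGGGGGG
GGGGRGR
GGGGRGG
GGGGGGG
GGGGGGG
GBGGGGB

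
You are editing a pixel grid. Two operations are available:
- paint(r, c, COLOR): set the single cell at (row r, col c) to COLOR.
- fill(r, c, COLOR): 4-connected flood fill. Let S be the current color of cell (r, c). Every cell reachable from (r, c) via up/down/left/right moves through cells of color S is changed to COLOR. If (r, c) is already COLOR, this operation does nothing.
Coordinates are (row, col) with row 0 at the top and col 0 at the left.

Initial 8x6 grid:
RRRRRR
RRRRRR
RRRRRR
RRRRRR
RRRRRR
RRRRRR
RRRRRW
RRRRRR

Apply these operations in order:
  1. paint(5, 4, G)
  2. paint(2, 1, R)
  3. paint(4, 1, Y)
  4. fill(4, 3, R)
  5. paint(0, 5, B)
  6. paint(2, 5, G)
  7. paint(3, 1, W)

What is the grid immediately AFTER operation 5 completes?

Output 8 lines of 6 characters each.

Answer: RRRRRB
RRRRRR
RRRRRR
RRRRRR
RYRRRR
RRRRGR
RRRRRW
RRRRRR

Derivation:
After op 1 paint(5,4,G):
RRRRRR
RRRRRR
RRRRRR
RRRRRR
RRRRRR
RRRRGR
RRRRRW
RRRRRR
After op 2 paint(2,1,R):
RRRRRR
RRRRRR
RRRRRR
RRRRRR
RRRRRR
RRRRGR
RRRRRW
RRRRRR
After op 3 paint(4,1,Y):
RRRRRR
RRRRRR
RRRRRR
RRRRRR
RYRRRR
RRRRGR
RRRRRW
RRRRRR
After op 4 fill(4,3,R) [0 cells changed]:
RRRRRR
RRRRRR
RRRRRR
RRRRRR
RYRRRR
RRRRGR
RRRRRW
RRRRRR
After op 5 paint(0,5,B):
RRRRRB
RRRRRR
RRRRRR
RRRRRR
RYRRRR
RRRRGR
RRRRRW
RRRRRR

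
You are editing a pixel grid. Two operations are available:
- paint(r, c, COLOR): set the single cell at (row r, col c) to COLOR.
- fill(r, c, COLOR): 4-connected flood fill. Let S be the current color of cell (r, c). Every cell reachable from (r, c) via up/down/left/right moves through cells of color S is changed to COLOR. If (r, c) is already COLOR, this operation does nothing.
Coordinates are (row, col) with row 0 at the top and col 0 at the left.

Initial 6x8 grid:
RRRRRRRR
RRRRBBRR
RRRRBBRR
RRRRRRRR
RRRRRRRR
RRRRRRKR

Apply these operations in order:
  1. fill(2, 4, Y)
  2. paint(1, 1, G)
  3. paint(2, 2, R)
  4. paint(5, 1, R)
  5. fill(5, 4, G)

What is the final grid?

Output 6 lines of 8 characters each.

After op 1 fill(2,4,Y) [4 cells changed]:
RRRRRRRR
RRRRYYRR
RRRRYYRR
RRRRRRRR
RRRRRRRR
RRRRRRKR
After op 2 paint(1,1,G):
RRRRRRRR
RGRRYYRR
RRRRYYRR
RRRRRRRR
RRRRRRRR
RRRRRRKR
After op 3 paint(2,2,R):
RRRRRRRR
RGRRYYRR
RRRRYYRR
RRRRRRRR
RRRRRRRR
RRRRRRKR
After op 4 paint(5,1,R):
RRRRRRRR
RGRRYYRR
RRRRYYRR
RRRRRRRR
RRRRRRRR
RRRRRRKR
After op 5 fill(5,4,G) [42 cells changed]:
GGGGGGGG
GGGGYYGG
GGGGYYGG
GGGGGGGG
GGGGGGGG
GGGGGGKG

Answer: GGGGGGGG
GGGGYYGG
GGGGYYGG
GGGGGGGG
GGGGGGGG
GGGGGGKG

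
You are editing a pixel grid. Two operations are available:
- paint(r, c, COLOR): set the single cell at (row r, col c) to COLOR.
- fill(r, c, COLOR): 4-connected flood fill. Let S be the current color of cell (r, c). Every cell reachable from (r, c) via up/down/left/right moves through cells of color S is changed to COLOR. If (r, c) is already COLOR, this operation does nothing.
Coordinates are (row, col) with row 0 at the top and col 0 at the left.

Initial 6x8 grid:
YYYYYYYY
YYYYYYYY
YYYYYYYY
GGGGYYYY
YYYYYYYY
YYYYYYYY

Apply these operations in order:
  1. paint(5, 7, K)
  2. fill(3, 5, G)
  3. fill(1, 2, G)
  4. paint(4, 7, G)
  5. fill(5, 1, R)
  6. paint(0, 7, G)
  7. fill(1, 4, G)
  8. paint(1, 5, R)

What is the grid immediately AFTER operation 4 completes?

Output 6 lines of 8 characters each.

Answer: GGGGGGGG
GGGGGGGG
GGGGGGGG
GGGGGGGG
GGGGGGGG
GGGGGGGK

Derivation:
After op 1 paint(5,7,K):
YYYYYYYY
YYYYYYYY
YYYYYYYY
GGGGYYYY
YYYYYYYY
YYYYYYYK
After op 2 fill(3,5,G) [43 cells changed]:
GGGGGGGG
GGGGGGGG
GGGGGGGG
GGGGGGGG
GGGGGGGG
GGGGGGGK
After op 3 fill(1,2,G) [0 cells changed]:
GGGGGGGG
GGGGGGGG
GGGGGGGG
GGGGGGGG
GGGGGGGG
GGGGGGGK
After op 4 paint(4,7,G):
GGGGGGGG
GGGGGGGG
GGGGGGGG
GGGGGGGG
GGGGGGGG
GGGGGGGK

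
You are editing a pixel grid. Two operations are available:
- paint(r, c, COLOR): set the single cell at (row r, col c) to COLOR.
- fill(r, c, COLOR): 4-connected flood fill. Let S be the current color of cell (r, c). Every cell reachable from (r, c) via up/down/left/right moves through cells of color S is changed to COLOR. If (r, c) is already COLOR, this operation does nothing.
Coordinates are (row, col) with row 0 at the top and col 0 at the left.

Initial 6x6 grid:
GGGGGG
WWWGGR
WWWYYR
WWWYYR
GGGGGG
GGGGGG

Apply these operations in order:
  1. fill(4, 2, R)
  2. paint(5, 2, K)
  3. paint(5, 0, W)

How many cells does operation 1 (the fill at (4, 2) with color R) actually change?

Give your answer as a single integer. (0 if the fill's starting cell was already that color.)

After op 1 fill(4,2,R) [12 cells changed]:
GGGGGG
WWWGGR
WWWYYR
WWWYYR
RRRRRR
RRRRRR

Answer: 12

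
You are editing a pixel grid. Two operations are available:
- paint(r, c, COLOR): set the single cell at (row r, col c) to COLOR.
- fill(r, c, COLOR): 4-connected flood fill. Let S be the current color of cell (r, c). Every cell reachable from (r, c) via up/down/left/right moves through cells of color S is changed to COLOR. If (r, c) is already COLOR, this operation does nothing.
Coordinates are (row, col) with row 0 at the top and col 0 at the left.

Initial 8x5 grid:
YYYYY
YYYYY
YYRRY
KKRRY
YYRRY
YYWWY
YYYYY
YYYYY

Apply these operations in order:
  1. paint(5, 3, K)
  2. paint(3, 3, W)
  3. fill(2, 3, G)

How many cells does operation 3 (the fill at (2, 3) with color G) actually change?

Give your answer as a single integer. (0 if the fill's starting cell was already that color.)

Answer: 5

Derivation:
After op 1 paint(5,3,K):
YYYYY
YYYYY
YYRRY
KKRRY
YYRRY
YYWKY
YYYYY
YYYYY
After op 2 paint(3,3,W):
YYYYY
YYYYY
YYRRY
KKRWY
YYRRY
YYWKY
YYYYY
YYYYY
After op 3 fill(2,3,G) [5 cells changed]:
YYYYY
YYYYY
YYGGY
KKGWY
YYGGY
YYWKY
YYYYY
YYYYY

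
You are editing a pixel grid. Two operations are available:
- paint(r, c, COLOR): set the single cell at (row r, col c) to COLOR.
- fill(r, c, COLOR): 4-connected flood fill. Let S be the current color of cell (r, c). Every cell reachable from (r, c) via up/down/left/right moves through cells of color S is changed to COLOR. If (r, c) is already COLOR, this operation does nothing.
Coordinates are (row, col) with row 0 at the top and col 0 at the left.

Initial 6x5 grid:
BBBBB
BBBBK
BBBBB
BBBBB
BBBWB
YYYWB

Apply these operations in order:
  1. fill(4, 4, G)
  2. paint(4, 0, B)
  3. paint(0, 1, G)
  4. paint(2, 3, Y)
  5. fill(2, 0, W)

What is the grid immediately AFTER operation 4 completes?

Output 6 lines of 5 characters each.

Answer: GGGGG
GGGGK
GGGYG
GGGGG
BGGWG
YYYWG

Derivation:
After op 1 fill(4,4,G) [24 cells changed]:
GGGGG
GGGGK
GGGGG
GGGGG
GGGWG
YYYWG
After op 2 paint(4,0,B):
GGGGG
GGGGK
GGGGG
GGGGG
BGGWG
YYYWG
After op 3 paint(0,1,G):
GGGGG
GGGGK
GGGGG
GGGGG
BGGWG
YYYWG
After op 4 paint(2,3,Y):
GGGGG
GGGGK
GGGYG
GGGGG
BGGWG
YYYWG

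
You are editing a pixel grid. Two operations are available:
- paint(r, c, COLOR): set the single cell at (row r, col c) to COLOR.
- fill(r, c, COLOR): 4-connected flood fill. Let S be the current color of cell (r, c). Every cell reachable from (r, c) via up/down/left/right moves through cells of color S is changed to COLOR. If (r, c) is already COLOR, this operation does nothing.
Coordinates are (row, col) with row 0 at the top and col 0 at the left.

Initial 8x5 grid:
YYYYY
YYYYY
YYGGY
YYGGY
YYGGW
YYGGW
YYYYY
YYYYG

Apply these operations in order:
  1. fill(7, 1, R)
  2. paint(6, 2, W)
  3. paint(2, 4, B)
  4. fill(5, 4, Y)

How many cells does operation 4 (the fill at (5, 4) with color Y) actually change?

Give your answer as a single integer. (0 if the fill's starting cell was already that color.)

After op 1 fill(7,1,R) [29 cells changed]:
RRRRR
RRRRR
RRGGR
RRGGR
RRGGW
RRGGW
RRRRR
RRRRG
After op 2 paint(6,2,W):
RRRRR
RRRRR
RRGGR
RRGGR
RRGGW
RRGGW
RRWRR
RRRRG
After op 3 paint(2,4,B):
RRRRR
RRRRR
RRGGB
RRGGR
RRGGW
RRGGW
RRWRR
RRRRG
After op 4 fill(5,4,Y) [2 cells changed]:
RRRRR
RRRRR
RRGGB
RRGGR
RRGGY
RRGGY
RRWRR
RRRRG

Answer: 2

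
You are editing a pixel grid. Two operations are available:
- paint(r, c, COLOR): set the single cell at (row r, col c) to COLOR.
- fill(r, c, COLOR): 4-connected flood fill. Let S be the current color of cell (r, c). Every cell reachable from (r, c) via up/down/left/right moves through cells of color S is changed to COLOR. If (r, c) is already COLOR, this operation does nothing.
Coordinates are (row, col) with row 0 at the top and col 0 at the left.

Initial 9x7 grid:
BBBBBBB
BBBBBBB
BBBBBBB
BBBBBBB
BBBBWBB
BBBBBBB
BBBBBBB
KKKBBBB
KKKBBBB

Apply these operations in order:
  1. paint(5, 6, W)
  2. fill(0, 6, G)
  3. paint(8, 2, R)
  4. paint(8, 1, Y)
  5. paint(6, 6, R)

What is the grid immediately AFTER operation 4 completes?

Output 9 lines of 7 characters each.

Answer: GGGGGGG
GGGGGGG
GGGGGGG
GGGGGGG
GGGGWGG
GGGGGGW
GGGGGGG
KKKGGGG
KYRGGGG

Derivation:
After op 1 paint(5,6,W):
BBBBBBB
BBBBBBB
BBBBBBB
BBBBBBB
BBBBWBB
BBBBBBW
BBBBBBB
KKKBBBB
KKKBBBB
After op 2 fill(0,6,G) [55 cells changed]:
GGGGGGG
GGGGGGG
GGGGGGG
GGGGGGG
GGGGWGG
GGGGGGW
GGGGGGG
KKKGGGG
KKKGGGG
After op 3 paint(8,2,R):
GGGGGGG
GGGGGGG
GGGGGGG
GGGGGGG
GGGGWGG
GGGGGGW
GGGGGGG
KKKGGGG
KKRGGGG
After op 4 paint(8,1,Y):
GGGGGGG
GGGGGGG
GGGGGGG
GGGGGGG
GGGGWGG
GGGGGGW
GGGGGGG
KKKGGGG
KYRGGGG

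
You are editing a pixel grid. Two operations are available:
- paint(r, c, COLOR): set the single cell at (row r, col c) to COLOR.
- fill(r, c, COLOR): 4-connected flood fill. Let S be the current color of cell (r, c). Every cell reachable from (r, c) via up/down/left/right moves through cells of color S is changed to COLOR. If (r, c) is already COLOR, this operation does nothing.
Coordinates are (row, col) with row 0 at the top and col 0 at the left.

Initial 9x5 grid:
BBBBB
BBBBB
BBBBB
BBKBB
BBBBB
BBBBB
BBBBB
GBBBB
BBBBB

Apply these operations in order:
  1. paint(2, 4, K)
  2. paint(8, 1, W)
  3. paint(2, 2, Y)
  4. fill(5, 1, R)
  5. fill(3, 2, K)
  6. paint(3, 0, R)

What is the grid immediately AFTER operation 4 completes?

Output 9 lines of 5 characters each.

Answer: RRRRR
RRRRR
RRYRK
RRKRR
RRRRR
RRRRR
RRRRR
GRRRR
BWRRR

Derivation:
After op 1 paint(2,4,K):
BBBBB
BBBBB
BBBBK
BBKBB
BBBBB
BBBBB
BBBBB
GBBBB
BBBBB
After op 2 paint(8,1,W):
BBBBB
BBBBB
BBBBK
BBKBB
BBBBB
BBBBB
BBBBB
GBBBB
BWBBB
After op 3 paint(2,2,Y):
BBBBB
BBBBB
BBYBK
BBKBB
BBBBB
BBBBB
BBBBB
GBBBB
BWBBB
After op 4 fill(5,1,R) [39 cells changed]:
RRRRR
RRRRR
RRYRK
RRKRR
RRRRR
RRRRR
RRRRR
GRRRR
BWRRR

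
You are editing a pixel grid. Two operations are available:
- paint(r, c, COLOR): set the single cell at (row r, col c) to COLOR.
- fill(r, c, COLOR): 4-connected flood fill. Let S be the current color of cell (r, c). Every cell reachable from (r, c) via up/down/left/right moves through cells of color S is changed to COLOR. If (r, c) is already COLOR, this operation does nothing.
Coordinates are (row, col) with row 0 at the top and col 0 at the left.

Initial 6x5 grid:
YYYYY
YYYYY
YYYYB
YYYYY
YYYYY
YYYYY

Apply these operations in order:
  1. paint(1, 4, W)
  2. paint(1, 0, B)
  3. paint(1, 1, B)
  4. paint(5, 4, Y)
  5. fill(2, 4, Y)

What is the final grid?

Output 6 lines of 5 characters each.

After op 1 paint(1,4,W):
YYYYY
YYYYW
YYYYB
YYYYY
YYYYY
YYYYY
After op 2 paint(1,0,B):
YYYYY
BYYYW
YYYYB
YYYYY
YYYYY
YYYYY
After op 3 paint(1,1,B):
YYYYY
BBYYW
YYYYB
YYYYY
YYYYY
YYYYY
After op 4 paint(5,4,Y):
YYYYY
BBYYW
YYYYB
YYYYY
YYYYY
YYYYY
After op 5 fill(2,4,Y) [1 cells changed]:
YYYYY
BBYYW
YYYYY
YYYYY
YYYYY
YYYYY

Answer: YYYYY
BBYYW
YYYYY
YYYYY
YYYYY
YYYYY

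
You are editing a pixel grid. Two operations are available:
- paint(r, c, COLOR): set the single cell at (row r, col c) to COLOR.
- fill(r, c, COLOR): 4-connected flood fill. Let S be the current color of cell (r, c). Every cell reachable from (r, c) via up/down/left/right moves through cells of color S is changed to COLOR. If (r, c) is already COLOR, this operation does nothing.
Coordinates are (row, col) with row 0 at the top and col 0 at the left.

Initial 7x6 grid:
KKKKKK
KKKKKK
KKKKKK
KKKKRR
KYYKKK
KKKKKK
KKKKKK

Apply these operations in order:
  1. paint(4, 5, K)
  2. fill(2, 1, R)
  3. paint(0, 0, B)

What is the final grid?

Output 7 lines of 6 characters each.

Answer: BRRRRR
RRRRRR
RRRRRR
RRRRRR
RYYRRR
RRRRRR
RRRRRR

Derivation:
After op 1 paint(4,5,K):
KKKKKK
KKKKKK
KKKKKK
KKKKRR
KYYKKK
KKKKKK
KKKKKK
After op 2 fill(2,1,R) [38 cells changed]:
RRRRRR
RRRRRR
RRRRRR
RRRRRR
RYYRRR
RRRRRR
RRRRRR
After op 3 paint(0,0,B):
BRRRRR
RRRRRR
RRRRRR
RRRRRR
RYYRRR
RRRRRR
RRRRRR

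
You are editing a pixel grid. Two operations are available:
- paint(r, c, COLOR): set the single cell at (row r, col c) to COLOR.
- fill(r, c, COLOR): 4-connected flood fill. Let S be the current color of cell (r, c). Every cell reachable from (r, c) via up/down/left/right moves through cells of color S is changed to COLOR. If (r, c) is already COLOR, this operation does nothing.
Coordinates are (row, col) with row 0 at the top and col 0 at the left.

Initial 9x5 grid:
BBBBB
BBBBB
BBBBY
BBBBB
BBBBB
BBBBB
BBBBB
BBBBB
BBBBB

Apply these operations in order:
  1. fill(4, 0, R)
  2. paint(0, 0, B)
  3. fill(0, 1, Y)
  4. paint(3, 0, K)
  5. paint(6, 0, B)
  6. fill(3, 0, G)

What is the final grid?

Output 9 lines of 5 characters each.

Answer: BYYYY
YYYYY
YYYYY
GYYYY
YYYYY
YYYYY
BYYYY
YYYYY
YYYYY

Derivation:
After op 1 fill(4,0,R) [44 cells changed]:
RRRRR
RRRRR
RRRRY
RRRRR
RRRRR
RRRRR
RRRRR
RRRRR
RRRRR
After op 2 paint(0,0,B):
BRRRR
RRRRR
RRRRY
RRRRR
RRRRR
RRRRR
RRRRR
RRRRR
RRRRR
After op 3 fill(0,1,Y) [43 cells changed]:
BYYYY
YYYYY
YYYYY
YYYYY
YYYYY
YYYYY
YYYYY
YYYYY
YYYYY
After op 4 paint(3,0,K):
BYYYY
YYYYY
YYYYY
KYYYY
YYYYY
YYYYY
YYYYY
YYYYY
YYYYY
After op 5 paint(6,0,B):
BYYYY
YYYYY
YYYYY
KYYYY
YYYYY
YYYYY
BYYYY
YYYYY
YYYYY
After op 6 fill(3,0,G) [1 cells changed]:
BYYYY
YYYYY
YYYYY
GYYYY
YYYYY
YYYYY
BYYYY
YYYYY
YYYYY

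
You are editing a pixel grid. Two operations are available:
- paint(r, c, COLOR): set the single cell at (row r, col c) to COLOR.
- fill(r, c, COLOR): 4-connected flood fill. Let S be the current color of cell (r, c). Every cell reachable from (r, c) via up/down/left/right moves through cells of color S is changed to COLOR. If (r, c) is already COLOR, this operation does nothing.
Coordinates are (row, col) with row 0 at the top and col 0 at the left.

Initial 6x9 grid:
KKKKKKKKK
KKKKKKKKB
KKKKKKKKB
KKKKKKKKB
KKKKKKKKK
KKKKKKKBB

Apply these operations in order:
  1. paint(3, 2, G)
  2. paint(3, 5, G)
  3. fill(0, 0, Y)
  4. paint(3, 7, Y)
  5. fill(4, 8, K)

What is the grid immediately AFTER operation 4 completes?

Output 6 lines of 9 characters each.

Answer: YYYYYYYYY
YYYYYYYYB
YYYYYYYYB
YYGYYGYYB
YYYYYYYYY
YYYYYYYBB

Derivation:
After op 1 paint(3,2,G):
KKKKKKKKK
KKKKKKKKB
KKKKKKKKB
KKGKKKKKB
KKKKKKKKK
KKKKKKKBB
After op 2 paint(3,5,G):
KKKKKKKKK
KKKKKKKKB
KKKKKKKKB
KKGKKGKKB
KKKKKKKKK
KKKKKKKBB
After op 3 fill(0,0,Y) [47 cells changed]:
YYYYYYYYY
YYYYYYYYB
YYYYYYYYB
YYGYYGYYB
YYYYYYYYY
YYYYYYYBB
After op 4 paint(3,7,Y):
YYYYYYYYY
YYYYYYYYB
YYYYYYYYB
YYGYYGYYB
YYYYYYYYY
YYYYYYYBB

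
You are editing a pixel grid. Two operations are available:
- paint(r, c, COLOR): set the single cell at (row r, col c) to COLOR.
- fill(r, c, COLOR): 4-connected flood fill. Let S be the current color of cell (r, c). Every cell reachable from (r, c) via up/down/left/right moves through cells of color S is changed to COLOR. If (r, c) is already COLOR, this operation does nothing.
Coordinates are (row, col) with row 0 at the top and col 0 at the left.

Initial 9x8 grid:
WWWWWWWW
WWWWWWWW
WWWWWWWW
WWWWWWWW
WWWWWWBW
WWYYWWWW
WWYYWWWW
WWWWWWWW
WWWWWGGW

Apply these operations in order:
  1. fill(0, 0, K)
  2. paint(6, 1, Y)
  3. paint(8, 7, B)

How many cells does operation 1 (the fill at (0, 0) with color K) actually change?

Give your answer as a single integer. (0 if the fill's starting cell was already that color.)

Answer: 65

Derivation:
After op 1 fill(0,0,K) [65 cells changed]:
KKKKKKKK
KKKKKKKK
KKKKKKKK
KKKKKKKK
KKKKKKBK
KKYYKKKK
KKYYKKKK
KKKKKKKK
KKKKKGGK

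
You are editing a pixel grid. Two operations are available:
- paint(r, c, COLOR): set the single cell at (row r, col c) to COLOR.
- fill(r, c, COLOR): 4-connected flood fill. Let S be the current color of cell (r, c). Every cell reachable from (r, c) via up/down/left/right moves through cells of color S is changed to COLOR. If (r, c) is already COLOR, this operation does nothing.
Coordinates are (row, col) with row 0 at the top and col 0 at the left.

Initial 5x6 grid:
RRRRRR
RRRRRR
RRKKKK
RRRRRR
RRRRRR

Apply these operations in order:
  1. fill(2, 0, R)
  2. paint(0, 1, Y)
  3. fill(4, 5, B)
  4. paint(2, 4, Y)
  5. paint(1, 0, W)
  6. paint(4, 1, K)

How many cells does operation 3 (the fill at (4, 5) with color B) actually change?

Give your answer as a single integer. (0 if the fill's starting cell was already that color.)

Answer: 25

Derivation:
After op 1 fill(2,0,R) [0 cells changed]:
RRRRRR
RRRRRR
RRKKKK
RRRRRR
RRRRRR
After op 2 paint(0,1,Y):
RYRRRR
RRRRRR
RRKKKK
RRRRRR
RRRRRR
After op 3 fill(4,5,B) [25 cells changed]:
BYBBBB
BBBBBB
BBKKKK
BBBBBB
BBBBBB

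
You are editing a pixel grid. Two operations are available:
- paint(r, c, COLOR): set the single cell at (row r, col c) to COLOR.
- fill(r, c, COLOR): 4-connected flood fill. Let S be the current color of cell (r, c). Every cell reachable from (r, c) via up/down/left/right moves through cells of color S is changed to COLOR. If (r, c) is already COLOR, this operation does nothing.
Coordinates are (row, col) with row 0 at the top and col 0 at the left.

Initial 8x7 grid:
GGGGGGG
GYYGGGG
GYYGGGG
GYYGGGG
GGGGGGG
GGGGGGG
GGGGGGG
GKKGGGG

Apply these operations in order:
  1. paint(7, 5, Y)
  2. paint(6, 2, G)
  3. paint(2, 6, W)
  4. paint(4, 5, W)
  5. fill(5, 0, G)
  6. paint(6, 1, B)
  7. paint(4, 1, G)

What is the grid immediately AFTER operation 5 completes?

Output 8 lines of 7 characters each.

Answer: GGGGGGG
GYYGGGG
GYYGGGW
GYYGGGG
GGGGGWG
GGGGGGG
GGGGGGG
GKKGGYG

Derivation:
After op 1 paint(7,5,Y):
GGGGGGG
GYYGGGG
GYYGGGG
GYYGGGG
GGGGGGG
GGGGGGG
GGGGGGG
GKKGGYG
After op 2 paint(6,2,G):
GGGGGGG
GYYGGGG
GYYGGGG
GYYGGGG
GGGGGGG
GGGGGGG
GGGGGGG
GKKGGYG
After op 3 paint(2,6,W):
GGGGGGG
GYYGGGG
GYYGGGW
GYYGGGG
GGGGGGG
GGGGGGG
GGGGGGG
GKKGGYG
After op 4 paint(4,5,W):
GGGGGGG
GYYGGGG
GYYGGGW
GYYGGGG
GGGGGWG
GGGGGGG
GGGGGGG
GKKGGYG
After op 5 fill(5,0,G) [0 cells changed]:
GGGGGGG
GYYGGGG
GYYGGGW
GYYGGGG
GGGGGWG
GGGGGGG
GGGGGGG
GKKGGYG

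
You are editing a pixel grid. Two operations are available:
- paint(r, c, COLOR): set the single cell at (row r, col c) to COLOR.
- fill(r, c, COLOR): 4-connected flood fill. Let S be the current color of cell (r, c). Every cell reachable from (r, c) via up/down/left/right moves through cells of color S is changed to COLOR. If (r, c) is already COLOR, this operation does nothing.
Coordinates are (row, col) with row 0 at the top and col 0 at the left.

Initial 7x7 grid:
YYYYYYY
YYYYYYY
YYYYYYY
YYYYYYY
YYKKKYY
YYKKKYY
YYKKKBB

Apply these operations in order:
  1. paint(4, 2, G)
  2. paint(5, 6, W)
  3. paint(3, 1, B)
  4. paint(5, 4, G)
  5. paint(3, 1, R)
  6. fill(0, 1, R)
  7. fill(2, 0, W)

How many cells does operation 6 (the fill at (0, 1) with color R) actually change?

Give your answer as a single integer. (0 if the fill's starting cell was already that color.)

Answer: 36

Derivation:
After op 1 paint(4,2,G):
YYYYYYY
YYYYYYY
YYYYYYY
YYYYYYY
YYGKKYY
YYKKKYY
YYKKKBB
After op 2 paint(5,6,W):
YYYYYYY
YYYYYYY
YYYYYYY
YYYYYYY
YYGKKYY
YYKKKYW
YYKKKBB
After op 3 paint(3,1,B):
YYYYYYY
YYYYYYY
YYYYYYY
YBYYYYY
YYGKKYY
YYKKKYW
YYKKKBB
After op 4 paint(5,4,G):
YYYYYYY
YYYYYYY
YYYYYYY
YBYYYYY
YYGKKYY
YYKKGYW
YYKKKBB
After op 5 paint(3,1,R):
YYYYYYY
YYYYYYY
YYYYYYY
YRYYYYY
YYGKKYY
YYKKGYW
YYKKKBB
After op 6 fill(0,1,R) [36 cells changed]:
RRRRRRR
RRRRRRR
RRRRRRR
RRRRRRR
RRGKKRR
RRKKGRW
RRKKKBB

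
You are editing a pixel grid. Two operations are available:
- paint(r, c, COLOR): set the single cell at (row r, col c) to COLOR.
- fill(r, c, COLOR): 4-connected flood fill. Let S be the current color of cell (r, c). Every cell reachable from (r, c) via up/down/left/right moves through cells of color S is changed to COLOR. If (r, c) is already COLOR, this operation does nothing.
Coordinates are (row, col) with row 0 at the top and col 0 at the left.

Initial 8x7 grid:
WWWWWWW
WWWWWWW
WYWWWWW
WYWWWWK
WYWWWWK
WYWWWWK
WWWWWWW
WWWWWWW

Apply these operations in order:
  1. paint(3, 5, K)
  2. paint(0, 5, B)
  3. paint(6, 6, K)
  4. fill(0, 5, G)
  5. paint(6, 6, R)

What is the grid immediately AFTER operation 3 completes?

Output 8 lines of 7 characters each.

After op 1 paint(3,5,K):
WWWWWWW
WWWWWWW
WYWWWWW
WYWWWKK
WYWWWWK
WYWWWWK
WWWWWWW
WWWWWWW
After op 2 paint(0,5,B):
WWWWWBW
WWWWWWW
WYWWWWW
WYWWWKK
WYWWWWK
WYWWWWK
WWWWWWW
WWWWWWW
After op 3 paint(6,6,K):
WWWWWBW
WWWWWWW
WYWWWWW
WYWWWKK
WYWWWWK
WYWWWWK
WWWWWWK
WWWWWWW

Answer: WWWWWBW
WWWWWWW
WYWWWWW
WYWWWKK
WYWWWWK
WYWWWWK
WWWWWWK
WWWWWWW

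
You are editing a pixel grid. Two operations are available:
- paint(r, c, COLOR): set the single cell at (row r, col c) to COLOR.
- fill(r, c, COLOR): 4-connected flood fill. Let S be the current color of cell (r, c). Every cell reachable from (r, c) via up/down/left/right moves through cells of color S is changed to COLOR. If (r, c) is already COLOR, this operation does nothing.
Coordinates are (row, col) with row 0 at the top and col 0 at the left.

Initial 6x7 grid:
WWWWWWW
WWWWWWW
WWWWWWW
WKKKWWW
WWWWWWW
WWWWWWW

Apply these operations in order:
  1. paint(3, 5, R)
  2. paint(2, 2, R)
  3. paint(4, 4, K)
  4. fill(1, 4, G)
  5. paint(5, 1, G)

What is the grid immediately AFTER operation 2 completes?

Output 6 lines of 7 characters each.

Answer: WWWWWWW
WWWWWWW
WWRWWWW
WKKKWRW
WWWWWWW
WWWWWWW

Derivation:
After op 1 paint(3,5,R):
WWWWWWW
WWWWWWW
WWWWWWW
WKKKWRW
WWWWWWW
WWWWWWW
After op 2 paint(2,2,R):
WWWWWWW
WWWWWWW
WWRWWWW
WKKKWRW
WWWWWWW
WWWWWWW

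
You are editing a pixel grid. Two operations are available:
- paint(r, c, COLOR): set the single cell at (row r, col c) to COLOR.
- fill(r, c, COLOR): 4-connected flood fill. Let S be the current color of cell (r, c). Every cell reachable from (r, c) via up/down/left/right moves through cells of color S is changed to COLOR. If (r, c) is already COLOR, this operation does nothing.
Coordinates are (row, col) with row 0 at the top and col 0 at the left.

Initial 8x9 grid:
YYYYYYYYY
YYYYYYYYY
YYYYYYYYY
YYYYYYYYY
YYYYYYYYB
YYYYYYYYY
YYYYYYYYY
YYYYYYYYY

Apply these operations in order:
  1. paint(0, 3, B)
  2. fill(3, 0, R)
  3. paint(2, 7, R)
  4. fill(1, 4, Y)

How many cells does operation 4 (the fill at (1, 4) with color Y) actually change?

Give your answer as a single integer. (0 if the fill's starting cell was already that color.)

After op 1 paint(0,3,B):
YYYBYYYYY
YYYYYYYYY
YYYYYYYYY
YYYYYYYYY
YYYYYYYYB
YYYYYYYYY
YYYYYYYYY
YYYYYYYYY
After op 2 fill(3,0,R) [70 cells changed]:
RRRBRRRRR
RRRRRRRRR
RRRRRRRRR
RRRRRRRRR
RRRRRRRRB
RRRRRRRRR
RRRRRRRRR
RRRRRRRRR
After op 3 paint(2,7,R):
RRRBRRRRR
RRRRRRRRR
RRRRRRRRR
RRRRRRRRR
RRRRRRRRB
RRRRRRRRR
RRRRRRRRR
RRRRRRRRR
After op 4 fill(1,4,Y) [70 cells changed]:
YYYBYYYYY
YYYYYYYYY
YYYYYYYYY
YYYYYYYYY
YYYYYYYYB
YYYYYYYYY
YYYYYYYYY
YYYYYYYYY

Answer: 70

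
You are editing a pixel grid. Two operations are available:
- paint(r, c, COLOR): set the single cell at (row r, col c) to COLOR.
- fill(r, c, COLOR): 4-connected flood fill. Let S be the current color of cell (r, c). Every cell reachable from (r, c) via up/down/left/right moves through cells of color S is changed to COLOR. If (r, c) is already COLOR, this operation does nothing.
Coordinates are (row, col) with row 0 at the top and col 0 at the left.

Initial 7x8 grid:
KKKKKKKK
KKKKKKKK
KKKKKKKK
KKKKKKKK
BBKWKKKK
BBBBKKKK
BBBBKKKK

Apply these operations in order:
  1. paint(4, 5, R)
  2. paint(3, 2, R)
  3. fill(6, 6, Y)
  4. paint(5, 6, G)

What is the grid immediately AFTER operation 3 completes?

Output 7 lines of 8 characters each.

Answer: YYYYYYYY
YYYYYYYY
YYYYYYYY
YYRYYYYY
BBKWYRYY
BBBBYYYY
BBBBYYYY

Derivation:
After op 1 paint(4,5,R):
KKKKKKKK
KKKKKKKK
KKKKKKKK
KKKKKKKK
BBKWKRKK
BBBBKKKK
BBBBKKKK
After op 2 paint(3,2,R):
KKKKKKKK
KKKKKKKK
KKKKKKKK
KKRKKKKK
BBKWKRKK
BBBBKKKK
BBBBKKKK
After op 3 fill(6,6,Y) [42 cells changed]:
YYYYYYYY
YYYYYYYY
YYYYYYYY
YYRYYYYY
BBKWYRYY
BBBBYYYY
BBBBYYYY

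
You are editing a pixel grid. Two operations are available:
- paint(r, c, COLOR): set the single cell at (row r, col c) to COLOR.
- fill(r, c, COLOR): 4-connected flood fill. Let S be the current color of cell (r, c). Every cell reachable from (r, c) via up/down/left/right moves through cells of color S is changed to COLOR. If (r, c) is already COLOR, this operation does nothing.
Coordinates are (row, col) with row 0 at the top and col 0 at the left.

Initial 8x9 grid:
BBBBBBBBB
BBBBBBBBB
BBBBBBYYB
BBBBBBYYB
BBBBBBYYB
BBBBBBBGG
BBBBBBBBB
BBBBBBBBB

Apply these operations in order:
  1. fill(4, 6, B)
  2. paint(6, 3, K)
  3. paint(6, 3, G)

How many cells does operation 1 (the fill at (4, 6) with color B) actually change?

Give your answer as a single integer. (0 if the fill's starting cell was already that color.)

After op 1 fill(4,6,B) [6 cells changed]:
BBBBBBBBB
BBBBBBBBB
BBBBBBBBB
BBBBBBBBB
BBBBBBBBB
BBBBBBBGG
BBBBBBBBB
BBBBBBBBB

Answer: 6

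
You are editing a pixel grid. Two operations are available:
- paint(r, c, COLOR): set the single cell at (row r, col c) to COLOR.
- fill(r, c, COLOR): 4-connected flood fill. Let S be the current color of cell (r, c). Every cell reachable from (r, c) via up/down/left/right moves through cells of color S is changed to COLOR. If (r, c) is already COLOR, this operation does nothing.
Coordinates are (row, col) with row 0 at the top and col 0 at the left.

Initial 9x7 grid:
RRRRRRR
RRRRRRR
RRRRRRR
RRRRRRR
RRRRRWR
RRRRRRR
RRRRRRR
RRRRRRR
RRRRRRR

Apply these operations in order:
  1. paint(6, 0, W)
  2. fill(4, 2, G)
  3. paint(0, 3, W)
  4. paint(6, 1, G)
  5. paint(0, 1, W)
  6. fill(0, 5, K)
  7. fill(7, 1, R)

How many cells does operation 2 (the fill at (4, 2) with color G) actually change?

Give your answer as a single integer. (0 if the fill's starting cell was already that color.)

After op 1 paint(6,0,W):
RRRRRRR
RRRRRRR
RRRRRRR
RRRRRRR
RRRRRWR
RRRRRRR
WRRRRRR
RRRRRRR
RRRRRRR
After op 2 fill(4,2,G) [61 cells changed]:
GGGGGGG
GGGGGGG
GGGGGGG
GGGGGGG
GGGGGWG
GGGGGGG
WGGGGGG
GGGGGGG
GGGGGGG

Answer: 61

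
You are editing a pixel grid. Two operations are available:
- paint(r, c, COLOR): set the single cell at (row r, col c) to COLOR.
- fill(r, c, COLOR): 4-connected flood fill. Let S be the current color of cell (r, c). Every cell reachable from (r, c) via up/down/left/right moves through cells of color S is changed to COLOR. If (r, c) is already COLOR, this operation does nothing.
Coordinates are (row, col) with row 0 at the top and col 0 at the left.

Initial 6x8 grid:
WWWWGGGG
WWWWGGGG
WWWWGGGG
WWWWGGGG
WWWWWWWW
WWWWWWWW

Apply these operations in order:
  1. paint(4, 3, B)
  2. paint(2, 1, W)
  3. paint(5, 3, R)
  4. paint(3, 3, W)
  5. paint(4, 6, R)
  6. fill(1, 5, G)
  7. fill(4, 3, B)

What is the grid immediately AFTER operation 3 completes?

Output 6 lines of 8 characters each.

After op 1 paint(4,3,B):
WWWWGGGG
WWWWGGGG
WWWWGGGG
WWWWGGGG
WWWBWWWW
WWWWWWWW
After op 2 paint(2,1,W):
WWWWGGGG
WWWWGGGG
WWWWGGGG
WWWWGGGG
WWWBWWWW
WWWWWWWW
After op 3 paint(5,3,R):
WWWWGGGG
WWWWGGGG
WWWWGGGG
WWWWGGGG
WWWBWWWW
WWWRWWWW

Answer: WWWWGGGG
WWWWGGGG
WWWWGGGG
WWWWGGGG
WWWBWWWW
WWWRWWWW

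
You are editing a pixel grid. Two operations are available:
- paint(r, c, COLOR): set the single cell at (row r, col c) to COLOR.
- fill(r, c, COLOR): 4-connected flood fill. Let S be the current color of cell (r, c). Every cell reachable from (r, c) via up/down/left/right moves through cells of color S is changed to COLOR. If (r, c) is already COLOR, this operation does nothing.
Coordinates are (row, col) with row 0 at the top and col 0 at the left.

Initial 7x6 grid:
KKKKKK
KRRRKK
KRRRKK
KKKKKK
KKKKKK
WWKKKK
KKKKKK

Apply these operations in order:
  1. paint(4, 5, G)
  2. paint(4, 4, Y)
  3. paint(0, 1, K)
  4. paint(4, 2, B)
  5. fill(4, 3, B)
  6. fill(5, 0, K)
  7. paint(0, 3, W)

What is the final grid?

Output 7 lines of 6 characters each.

Answer: BBBWBB
BRRRBB
BRRRBB
BBBBBB
BBBBYG
KKBBBB
BBBBBB

Derivation:
After op 1 paint(4,5,G):
KKKKKK
KRRRKK
KRRRKK
KKKKKK
KKKKKG
WWKKKK
KKKKKK
After op 2 paint(4,4,Y):
KKKKKK
KRRRKK
KRRRKK
KKKKKK
KKKKYG
WWKKKK
KKKKKK
After op 3 paint(0,1,K):
KKKKKK
KRRRKK
KRRRKK
KKKKKK
KKKKYG
WWKKKK
KKKKKK
After op 4 paint(4,2,B):
KKKKKK
KRRRKK
KRRRKK
KKKKKK
KKBKYG
WWKKKK
KKKKKK
After op 5 fill(4,3,B) [31 cells changed]:
BBBBBB
BRRRBB
BRRRBB
BBBBBB
BBBBYG
WWBBBB
BBBBBB
After op 6 fill(5,0,K) [2 cells changed]:
BBBBBB
BRRRBB
BRRRBB
BBBBBB
BBBBYG
KKBBBB
BBBBBB
After op 7 paint(0,3,W):
BBBWBB
BRRRBB
BRRRBB
BBBBBB
BBBBYG
KKBBBB
BBBBBB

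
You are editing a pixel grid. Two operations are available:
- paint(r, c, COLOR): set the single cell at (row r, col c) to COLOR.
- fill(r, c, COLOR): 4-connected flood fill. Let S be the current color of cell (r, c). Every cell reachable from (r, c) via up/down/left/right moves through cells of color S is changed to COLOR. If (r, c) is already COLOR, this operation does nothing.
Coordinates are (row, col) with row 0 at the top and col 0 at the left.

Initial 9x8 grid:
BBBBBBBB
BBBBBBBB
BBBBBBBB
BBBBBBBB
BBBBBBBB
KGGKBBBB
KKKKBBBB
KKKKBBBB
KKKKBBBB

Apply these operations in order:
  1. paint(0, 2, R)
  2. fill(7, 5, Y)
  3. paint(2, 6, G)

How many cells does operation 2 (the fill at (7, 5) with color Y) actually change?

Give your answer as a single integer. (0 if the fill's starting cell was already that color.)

Answer: 55

Derivation:
After op 1 paint(0,2,R):
BBRBBBBB
BBBBBBBB
BBBBBBBB
BBBBBBBB
BBBBBBBB
KGGKBBBB
KKKKBBBB
KKKKBBBB
KKKKBBBB
After op 2 fill(7,5,Y) [55 cells changed]:
YYRYYYYY
YYYYYYYY
YYYYYYYY
YYYYYYYY
YYYYYYYY
KGGKYYYY
KKKKYYYY
KKKKYYYY
KKKKYYYY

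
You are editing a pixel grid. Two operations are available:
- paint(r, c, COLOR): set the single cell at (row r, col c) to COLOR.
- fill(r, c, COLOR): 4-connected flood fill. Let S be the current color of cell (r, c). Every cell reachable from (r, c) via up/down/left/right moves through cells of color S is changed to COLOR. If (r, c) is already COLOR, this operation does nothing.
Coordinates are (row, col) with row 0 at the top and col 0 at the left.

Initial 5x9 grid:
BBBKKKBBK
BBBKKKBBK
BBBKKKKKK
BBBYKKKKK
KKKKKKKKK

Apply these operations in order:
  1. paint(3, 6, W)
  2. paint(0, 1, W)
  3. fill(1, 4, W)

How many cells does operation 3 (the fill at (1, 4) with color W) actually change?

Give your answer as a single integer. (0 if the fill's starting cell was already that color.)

Answer: 27

Derivation:
After op 1 paint(3,6,W):
BBBKKKBBK
BBBKKKBBK
BBBKKKKKK
BBBYKKWKK
KKKKKKKKK
After op 2 paint(0,1,W):
BWBKKKBBK
BBBKKKBBK
BBBKKKKKK
BBBYKKWKK
KKKKKKKKK
After op 3 fill(1,4,W) [27 cells changed]:
BWBWWWBBW
BBBWWWBBW
BBBWWWWWW
BBBYWWWWW
WWWWWWWWW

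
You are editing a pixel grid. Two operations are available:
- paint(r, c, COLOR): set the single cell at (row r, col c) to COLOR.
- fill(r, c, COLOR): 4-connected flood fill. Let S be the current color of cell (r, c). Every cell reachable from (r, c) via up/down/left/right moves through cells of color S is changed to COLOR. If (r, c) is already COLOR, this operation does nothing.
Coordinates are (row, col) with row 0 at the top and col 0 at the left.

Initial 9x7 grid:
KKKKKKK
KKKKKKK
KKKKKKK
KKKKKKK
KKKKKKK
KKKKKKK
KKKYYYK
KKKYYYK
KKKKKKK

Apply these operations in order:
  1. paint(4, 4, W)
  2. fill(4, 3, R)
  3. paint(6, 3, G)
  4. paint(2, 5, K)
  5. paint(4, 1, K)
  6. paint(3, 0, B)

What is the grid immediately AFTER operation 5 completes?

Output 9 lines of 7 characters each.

After op 1 paint(4,4,W):
KKKKKKK
KKKKKKK
KKKKKKK
KKKKKKK
KKKKWKK
KKKKKKK
KKKYYYK
KKKYYYK
KKKKKKK
After op 2 fill(4,3,R) [56 cells changed]:
RRRRRRR
RRRRRRR
RRRRRRR
RRRRRRR
RRRRWRR
RRRRRRR
RRRYYYR
RRRYYYR
RRRRRRR
After op 3 paint(6,3,G):
RRRRRRR
RRRRRRR
RRRRRRR
RRRRRRR
RRRRWRR
RRRRRRR
RRRGYYR
RRRYYYR
RRRRRRR
After op 4 paint(2,5,K):
RRRRRRR
RRRRRRR
RRRRRKR
RRRRRRR
RRRRWRR
RRRRRRR
RRRGYYR
RRRYYYR
RRRRRRR
After op 5 paint(4,1,K):
RRRRRRR
RRRRRRR
RRRRRKR
RRRRRRR
RKRRWRR
RRRRRRR
RRRGYYR
RRRYYYR
RRRRRRR

Answer: RRRRRRR
RRRRRRR
RRRRRKR
RRRRRRR
RKRRWRR
RRRRRRR
RRRGYYR
RRRYYYR
RRRRRRR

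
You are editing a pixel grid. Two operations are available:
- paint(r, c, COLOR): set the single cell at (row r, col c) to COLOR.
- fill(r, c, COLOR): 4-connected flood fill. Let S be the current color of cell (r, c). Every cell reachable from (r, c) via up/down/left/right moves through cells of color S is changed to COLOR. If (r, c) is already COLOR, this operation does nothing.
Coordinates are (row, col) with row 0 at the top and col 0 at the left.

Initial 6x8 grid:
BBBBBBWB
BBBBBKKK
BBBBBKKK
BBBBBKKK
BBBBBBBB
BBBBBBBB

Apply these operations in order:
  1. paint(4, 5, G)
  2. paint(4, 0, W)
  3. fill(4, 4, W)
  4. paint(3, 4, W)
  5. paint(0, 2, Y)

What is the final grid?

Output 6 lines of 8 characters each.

Answer: WWYWWWWB
WWWWWKKK
WWWWWKKK
WWWWWKKK
WWWWWGWW
WWWWWWWW

Derivation:
After op 1 paint(4,5,G):
BBBBBBWB
BBBBBKKK
BBBBBKKK
BBBBBKKK
BBBBBGBB
BBBBBBBB
After op 2 paint(4,0,W):
BBBBBBWB
BBBBBKKK
BBBBBKKK
BBBBBKKK
WBBBBGBB
BBBBBBBB
After op 3 fill(4,4,W) [35 cells changed]:
WWWWWWWB
WWWWWKKK
WWWWWKKK
WWWWWKKK
WWWWWGWW
WWWWWWWW
After op 4 paint(3,4,W):
WWWWWWWB
WWWWWKKK
WWWWWKKK
WWWWWKKK
WWWWWGWW
WWWWWWWW
After op 5 paint(0,2,Y):
WWYWWWWB
WWWWWKKK
WWWWWKKK
WWWWWKKK
WWWWWGWW
WWWWWWWW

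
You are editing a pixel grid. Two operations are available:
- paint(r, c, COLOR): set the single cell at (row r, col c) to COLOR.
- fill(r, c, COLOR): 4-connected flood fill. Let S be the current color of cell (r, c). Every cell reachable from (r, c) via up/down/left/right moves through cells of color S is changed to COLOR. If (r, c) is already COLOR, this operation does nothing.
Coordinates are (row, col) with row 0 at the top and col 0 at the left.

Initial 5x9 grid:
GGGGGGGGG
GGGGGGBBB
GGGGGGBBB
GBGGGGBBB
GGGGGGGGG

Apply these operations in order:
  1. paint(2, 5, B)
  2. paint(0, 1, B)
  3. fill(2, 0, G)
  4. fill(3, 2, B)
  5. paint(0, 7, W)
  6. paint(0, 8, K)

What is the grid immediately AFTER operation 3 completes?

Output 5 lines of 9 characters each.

After op 1 paint(2,5,B):
GGGGGGGGG
GGGGGGBBB
GGGGGBBBB
GBGGGGBBB
GGGGGGGGG
After op 2 paint(0,1,B):
GBGGGGGGG
GGGGGGBBB
GGGGGBBBB
GBGGGGBBB
GGGGGGGGG
After op 3 fill(2,0,G) [0 cells changed]:
GBGGGGGGG
GGGGGGBBB
GGGGGBBBB
GBGGGGBBB
GGGGGGGGG

Answer: GBGGGGGGG
GGGGGGBBB
GGGGGBBBB
GBGGGGBBB
GGGGGGGGG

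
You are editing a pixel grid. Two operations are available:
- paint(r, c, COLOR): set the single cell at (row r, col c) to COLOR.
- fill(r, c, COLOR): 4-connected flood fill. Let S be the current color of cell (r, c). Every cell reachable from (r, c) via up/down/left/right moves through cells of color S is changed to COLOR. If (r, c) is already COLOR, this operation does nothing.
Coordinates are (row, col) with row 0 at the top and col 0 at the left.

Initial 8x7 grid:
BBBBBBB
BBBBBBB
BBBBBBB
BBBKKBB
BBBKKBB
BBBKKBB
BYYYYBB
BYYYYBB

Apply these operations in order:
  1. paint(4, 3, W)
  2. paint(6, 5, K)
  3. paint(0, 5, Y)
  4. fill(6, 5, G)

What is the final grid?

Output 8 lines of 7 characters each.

Answer: BBBBBYB
BBBBBBB
BBBBBBB
BBBKKBB
BBBWKBB
BBBKKBB
BYYYYGB
BYYYYBB

Derivation:
After op 1 paint(4,3,W):
BBBBBBB
BBBBBBB
BBBBBBB
BBBKKBB
BBBWKBB
BBBKKBB
BYYYYBB
BYYYYBB
After op 2 paint(6,5,K):
BBBBBBB
BBBBBBB
BBBBBBB
BBBKKBB
BBBWKBB
BBBKKBB
BYYYYKB
BYYYYBB
After op 3 paint(0,5,Y):
BBBBBYB
BBBBBBB
BBBBBBB
BBBKKBB
BBBWKBB
BBBKKBB
BYYYYKB
BYYYYBB
After op 4 fill(6,5,G) [1 cells changed]:
BBBBBYB
BBBBBBB
BBBBBBB
BBBKKBB
BBBWKBB
BBBKKBB
BYYYYGB
BYYYYBB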